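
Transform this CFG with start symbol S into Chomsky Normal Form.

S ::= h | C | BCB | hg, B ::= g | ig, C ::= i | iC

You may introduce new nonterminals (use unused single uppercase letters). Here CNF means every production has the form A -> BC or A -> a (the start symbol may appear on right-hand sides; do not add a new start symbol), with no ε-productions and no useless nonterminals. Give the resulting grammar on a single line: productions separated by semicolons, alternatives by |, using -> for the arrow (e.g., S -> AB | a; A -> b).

No ε-productions.
After unit-elimination: S -> h | i | hg | iC | BCB; B -> g | ig; C -> i | iC.
TERM: introduce D -> g, E -> h, A -> i and substitute in every rule of length ≥2.
BIN: S -> BCB becomes S -> BF, F -> CB.

S -> h | i | AC | BF | ED; A -> i; B -> g | AD; C -> i | AC; D -> g; E -> h; F -> CB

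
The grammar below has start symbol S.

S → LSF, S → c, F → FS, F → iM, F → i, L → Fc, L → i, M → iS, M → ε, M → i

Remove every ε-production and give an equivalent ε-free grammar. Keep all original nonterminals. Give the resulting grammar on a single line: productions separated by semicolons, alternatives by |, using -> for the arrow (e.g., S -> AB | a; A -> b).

Nullable set: {M}.
F -> iM: M nullable, giving i | iM.
Drop M -> ε.
Unchanged (no nullable symbols): S -> LSF; S -> c; F -> FS; F -> i; L -> Fc; L -> i; M -> i; M -> iS.

S -> c | LSF; F -> i | FS | iM; L -> i | Fc; M -> i | iS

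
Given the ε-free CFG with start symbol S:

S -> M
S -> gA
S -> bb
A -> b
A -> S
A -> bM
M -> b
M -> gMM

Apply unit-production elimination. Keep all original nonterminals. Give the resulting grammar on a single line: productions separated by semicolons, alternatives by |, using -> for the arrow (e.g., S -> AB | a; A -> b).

S -> b | bb | gA | gMM; A -> b | bM | bb | gA | gMM; M -> b | gMM

Unit productions: A->S, S->M.
Unit pairs (A ⇒* B via units): (A,M), (A,S), (S,M).
S: inherits non-unit rules of {M, S} → b | bb | gA | gMM.
A: inherits non-unit rules of {A, M, S} → b | bM | bb | gA | gMM.
M: inherits non-unit rules of {M} → b | gMM.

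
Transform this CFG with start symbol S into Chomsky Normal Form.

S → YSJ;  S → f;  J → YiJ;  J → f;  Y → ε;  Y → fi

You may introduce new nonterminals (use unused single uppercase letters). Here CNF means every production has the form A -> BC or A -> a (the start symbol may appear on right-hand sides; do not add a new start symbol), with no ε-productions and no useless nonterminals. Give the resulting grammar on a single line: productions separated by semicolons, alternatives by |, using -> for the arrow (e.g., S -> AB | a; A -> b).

S -> f | SJ | YD; A -> i; B -> f; C -> AJ; D -> SJ; J -> f | AJ | YC; Y -> BA

Nullable: {Y}; after ε-elimination: S -> f | SJ | YSJ; J -> f | iJ | YiJ; Y -> fi.
No unit productions to eliminate.
TERM: introduce B -> f, A -> i and substitute in every rule of length ≥2.
BIN: J -> YAJ becomes J -> YC, C -> AJ; S -> YSJ becomes S -> YD, D -> SJ.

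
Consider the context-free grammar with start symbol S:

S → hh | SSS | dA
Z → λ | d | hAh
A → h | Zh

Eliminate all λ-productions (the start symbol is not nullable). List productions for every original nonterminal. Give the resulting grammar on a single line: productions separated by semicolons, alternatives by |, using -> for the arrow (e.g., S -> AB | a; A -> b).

S -> dA | hh | SSS; A -> h | Zh; Z -> d | hAh

Nullable set: {Z}.
A -> Zh: Z nullable, giving Zh | h.
Drop Z -> λ.
Unchanged (no nullable symbols): S -> SSS; S -> dA; S -> hh; A -> h; Z -> d; Z -> hAh.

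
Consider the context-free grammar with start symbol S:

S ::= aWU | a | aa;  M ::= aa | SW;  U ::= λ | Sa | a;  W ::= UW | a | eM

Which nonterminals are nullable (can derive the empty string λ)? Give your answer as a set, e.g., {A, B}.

Directly nullable (have an ε-rule): {U}.
Not nullable: M, S, W — each has a terminal in every rule's right-hand side or depends on a non-nullable symbol.

{U}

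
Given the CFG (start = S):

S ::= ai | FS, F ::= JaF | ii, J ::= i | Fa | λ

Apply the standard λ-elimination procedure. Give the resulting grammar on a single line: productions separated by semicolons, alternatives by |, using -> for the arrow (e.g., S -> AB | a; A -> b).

S -> FS | ai; F -> aF | ii | JaF; J -> i | Fa

Nullable set: {J}.
F -> JaF: J nullable, giving JaF | aF.
Drop J -> λ.
Unchanged (no nullable symbols): S -> FS; S -> ai; F -> ii; J -> Fa; J -> i.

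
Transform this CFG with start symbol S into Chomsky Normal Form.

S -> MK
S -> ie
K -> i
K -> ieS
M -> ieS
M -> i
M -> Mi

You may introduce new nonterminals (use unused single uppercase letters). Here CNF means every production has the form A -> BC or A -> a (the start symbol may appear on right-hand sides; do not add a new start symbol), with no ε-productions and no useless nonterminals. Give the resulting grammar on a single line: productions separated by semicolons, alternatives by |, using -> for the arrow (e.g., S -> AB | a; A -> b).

S -> AB | MK; A -> i; B -> e; C -> BS; D -> BS; K -> i | AC; M -> i | AD | MA

No ε-productions.
No unit productions to eliminate.
TERM: introduce B -> e, A -> i and substitute in every rule of length ≥2.
BIN: K -> ABS becomes K -> AC, C -> BS; M -> ABS becomes M -> AD, D -> BS.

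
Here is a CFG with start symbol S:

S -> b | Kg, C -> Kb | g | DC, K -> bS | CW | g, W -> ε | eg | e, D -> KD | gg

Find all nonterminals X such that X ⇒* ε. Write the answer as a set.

Directly nullable (have an ε-rule): {W}.
Not nullable: C, D, K, S — each has a terminal in every rule's right-hand side or depends on a non-nullable symbol.

{W}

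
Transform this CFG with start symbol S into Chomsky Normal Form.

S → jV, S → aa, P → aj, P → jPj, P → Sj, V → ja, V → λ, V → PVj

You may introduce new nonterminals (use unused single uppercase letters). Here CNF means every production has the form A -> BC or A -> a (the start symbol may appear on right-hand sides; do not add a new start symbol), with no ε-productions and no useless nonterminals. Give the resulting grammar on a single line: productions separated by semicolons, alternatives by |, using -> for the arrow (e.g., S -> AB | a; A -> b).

Nullable: {V}; after ε-elimination: S -> j | aa | jV; P -> Sj | aj | jPj; V -> Pj | ja | PVj.
No unit productions to eliminate.
TERM: introduce B -> a, A -> j and substitute in every rule of length ≥2.
BIN: P -> APA becomes P -> AC, C -> PA; V -> PVA becomes V -> PD, D -> VA.

S -> j | AV | BB; A -> j; B -> a; C -> PA; D -> VA; P -> AC | BA | SA; V -> AB | PA | PD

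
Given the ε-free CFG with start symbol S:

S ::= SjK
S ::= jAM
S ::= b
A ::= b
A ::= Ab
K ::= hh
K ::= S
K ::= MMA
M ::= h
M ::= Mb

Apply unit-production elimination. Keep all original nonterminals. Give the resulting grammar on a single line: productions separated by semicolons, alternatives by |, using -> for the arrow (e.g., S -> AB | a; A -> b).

Unit productions: K->S.
Unit pairs (A ⇒* B via units): (K,S).
S: inherits non-unit rules of {S} → SjK | b | jAM.
A: inherits non-unit rules of {A} → Ab | b.
K: inherits non-unit rules of {K, S} → MMA | SjK | b | hh | jAM.
M: inherits non-unit rules of {M} → Mb | h.

S -> b | SjK | jAM; A -> b | Ab; K -> b | hh | MMA | SjK | jAM; M -> h | Mb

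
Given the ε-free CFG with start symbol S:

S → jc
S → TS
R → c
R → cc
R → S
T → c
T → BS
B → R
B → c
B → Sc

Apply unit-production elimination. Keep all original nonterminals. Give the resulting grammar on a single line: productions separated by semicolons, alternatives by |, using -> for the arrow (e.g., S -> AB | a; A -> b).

Unit productions: B->R, R->S.
Unit pairs (A ⇒* B via units): (B,R), (B,S), (R,S).
S: inherits non-unit rules of {S} → TS | jc.
B: inherits non-unit rules of {B, R, S} → Sc | TS | c | cc | jc.
R: inherits non-unit rules of {R, S} → TS | c | cc | jc.
T: inherits non-unit rules of {T} → BS | c.

S -> TS | jc; B -> c | Sc | TS | cc | jc; R -> c | TS | cc | jc; T -> c | BS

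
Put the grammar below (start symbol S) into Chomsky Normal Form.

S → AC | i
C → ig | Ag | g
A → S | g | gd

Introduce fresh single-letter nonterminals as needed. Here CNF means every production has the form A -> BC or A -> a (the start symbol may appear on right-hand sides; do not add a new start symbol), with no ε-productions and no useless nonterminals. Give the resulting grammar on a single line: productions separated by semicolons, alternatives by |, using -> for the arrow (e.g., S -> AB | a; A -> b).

No ε-productions.
After unit-elimination: S -> i | AC; A -> g | i | AC | gd; C -> g | Ag | ig.
TERM: introduce D -> d, B -> g, E -> i and substitute in every rule of length ≥2.

S -> i | AC; A -> g | i | AC | BD; B -> g; C -> g | AB | EB; D -> d; E -> i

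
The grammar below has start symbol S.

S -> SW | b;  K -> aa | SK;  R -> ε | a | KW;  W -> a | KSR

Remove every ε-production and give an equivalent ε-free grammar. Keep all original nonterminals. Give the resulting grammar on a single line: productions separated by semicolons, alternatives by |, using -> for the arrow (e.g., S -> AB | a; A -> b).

S -> b | SW; K -> SK | aa; R -> a | KW; W -> a | KS | KSR

Nullable set: {R}.
Drop R -> ε.
W -> KSR: R nullable, giving KS | KSR.
Unchanged (no nullable symbols): S -> SW; S -> b; K -> SK; K -> aa; R -> KW; R -> a; W -> a.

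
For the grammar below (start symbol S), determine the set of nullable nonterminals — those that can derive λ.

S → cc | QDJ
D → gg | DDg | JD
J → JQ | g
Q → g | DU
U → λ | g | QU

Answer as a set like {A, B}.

Directly nullable (have an ε-rule): {U}.
Not nullable: D, J, Q, S — each has a terminal in every rule's right-hand side or depends on a non-nullable symbol.

{U}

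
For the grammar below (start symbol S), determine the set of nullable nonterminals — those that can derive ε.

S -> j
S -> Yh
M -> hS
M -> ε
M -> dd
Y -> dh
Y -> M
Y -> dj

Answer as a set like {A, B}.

Directly nullable (have an ε-rule): {M}.
Y is nullable via Y -> M (every symbol on the right is already known nullable).
Not nullable: S — each has a terminal in every rule's right-hand side or depends on a non-nullable symbol.

{M, Y}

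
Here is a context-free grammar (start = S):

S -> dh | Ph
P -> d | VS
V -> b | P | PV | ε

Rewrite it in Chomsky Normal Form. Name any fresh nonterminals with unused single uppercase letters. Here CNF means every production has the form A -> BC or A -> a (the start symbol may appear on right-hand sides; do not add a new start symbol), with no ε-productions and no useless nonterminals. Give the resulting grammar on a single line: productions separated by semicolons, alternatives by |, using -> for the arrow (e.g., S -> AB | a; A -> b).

S -> BA | PA; A -> h; B -> d; P -> d | BA | PA | VS; V -> b | d | BA | PA | PV | VS

Nullable: {V}; after ε-elimination: S -> Ph | dh; P -> S | d | VS; V -> P | b | PV.
After unit-elimination: S -> Ph | dh; P -> d | Ph | VS | dh; V -> b | d | PV | Ph | VS | dh.
TERM: introduce B -> d, A -> h and substitute in every rule of length ≥2.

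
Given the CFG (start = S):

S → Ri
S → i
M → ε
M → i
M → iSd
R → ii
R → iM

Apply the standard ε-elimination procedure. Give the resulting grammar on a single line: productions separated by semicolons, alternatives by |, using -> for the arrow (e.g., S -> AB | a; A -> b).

S -> i | Ri; M -> i | iSd; R -> i | iM | ii

Nullable set: {M}.
Drop M -> ε.
R -> iM: M nullable, giving i | iM.
Unchanged (no nullable symbols): S -> Ri; S -> i; M -> i; M -> iSd; R -> ii.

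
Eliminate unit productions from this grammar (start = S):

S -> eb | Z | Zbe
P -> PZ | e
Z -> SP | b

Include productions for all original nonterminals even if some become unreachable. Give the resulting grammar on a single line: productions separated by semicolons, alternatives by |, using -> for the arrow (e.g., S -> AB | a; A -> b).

S -> b | SP | eb | Zbe; P -> e | PZ; Z -> b | SP

Unit productions: S->Z.
Unit pairs (A ⇒* B via units): (S,Z).
S: inherits non-unit rules of {S, Z} → SP | Zbe | b | eb.
P: inherits non-unit rules of {P} → PZ | e.
Z: inherits non-unit rules of {Z} → SP | b.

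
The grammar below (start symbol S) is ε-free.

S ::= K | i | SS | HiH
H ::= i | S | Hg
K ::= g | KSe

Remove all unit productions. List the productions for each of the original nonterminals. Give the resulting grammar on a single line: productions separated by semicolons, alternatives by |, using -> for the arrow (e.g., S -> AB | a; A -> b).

Unit productions: H->S, S->K.
Unit pairs (A ⇒* B via units): (H,K), (H,S), (S,K).
S: inherits non-unit rules of {K, S} → HiH | KSe | SS | g | i.
H: inherits non-unit rules of {H, K, S} → Hg | HiH | KSe | SS | g | i.
K: inherits non-unit rules of {K} → KSe | g.

S -> g | i | SS | HiH | KSe; H -> g | i | Hg | SS | HiH | KSe; K -> g | KSe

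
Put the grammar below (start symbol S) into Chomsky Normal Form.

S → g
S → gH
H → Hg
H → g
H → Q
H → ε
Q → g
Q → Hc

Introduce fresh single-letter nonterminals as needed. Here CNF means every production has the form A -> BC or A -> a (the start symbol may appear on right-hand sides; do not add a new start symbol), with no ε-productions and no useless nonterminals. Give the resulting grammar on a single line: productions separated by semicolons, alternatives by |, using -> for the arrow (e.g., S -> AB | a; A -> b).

S -> g | BH; A -> c; B -> g; H -> c | g | HA | HB

Nullable: {H}; after ε-elimination: S -> g | gH; H -> Q | g | Hg; Q -> c | g | Hc.
After unit-elimination: S -> g | gH; H -> c | g | Hc | Hg; Q -> c | g | Hc.
TERM: introduce A -> c, B -> g and substitute in every rule of length ≥2.
Drop unreachable/unproductive: Q.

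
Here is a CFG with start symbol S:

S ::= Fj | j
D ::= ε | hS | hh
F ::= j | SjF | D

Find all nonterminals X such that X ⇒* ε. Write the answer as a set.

{D, F}

Directly nullable (have an ε-rule): {D}.
F is nullable via F -> D (every symbol on the right is already known nullable).
Not nullable: S — each has a terminal in every rule's right-hand side or depends on a non-nullable symbol.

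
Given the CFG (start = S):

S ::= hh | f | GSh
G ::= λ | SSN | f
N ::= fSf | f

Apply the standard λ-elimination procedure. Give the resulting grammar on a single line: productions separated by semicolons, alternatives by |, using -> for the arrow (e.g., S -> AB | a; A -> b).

S -> f | Sh | hh | GSh; G -> f | SSN; N -> f | fSf

Nullable set: {G}.
S -> GSh: G nullable, giving GSh | Sh.
Drop G -> λ.
Unchanged (no nullable symbols): S -> f; S -> hh; G -> SSN; G -> f; N -> f; N -> fSf.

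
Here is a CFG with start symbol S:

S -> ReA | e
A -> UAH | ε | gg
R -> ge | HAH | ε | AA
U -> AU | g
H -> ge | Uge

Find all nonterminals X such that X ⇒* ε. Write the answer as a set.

Directly nullable (have an ε-rule): {A, R}.
Not nullable: H, S, U — each has a terminal in every rule's right-hand side or depends on a non-nullable symbol.

{A, R}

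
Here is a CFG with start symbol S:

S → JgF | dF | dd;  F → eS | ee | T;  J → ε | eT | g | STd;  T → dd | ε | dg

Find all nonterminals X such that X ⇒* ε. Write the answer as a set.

Directly nullable (have an ε-rule): {J, T}.
F is nullable via F -> T (every symbol on the right is already known nullable).
Not nullable: S — each has a terminal in every rule's right-hand side or depends on a non-nullable symbol.

{F, J, T}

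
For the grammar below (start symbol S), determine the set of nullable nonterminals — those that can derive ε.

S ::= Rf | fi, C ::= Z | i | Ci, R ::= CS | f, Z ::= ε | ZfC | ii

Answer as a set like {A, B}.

{C, Z}

Directly nullable (have an ε-rule): {Z}.
C is nullable via C -> Z (every symbol on the right is already known nullable).
Not nullable: R, S — each has a terminal in every rule's right-hand side or depends on a non-nullable symbol.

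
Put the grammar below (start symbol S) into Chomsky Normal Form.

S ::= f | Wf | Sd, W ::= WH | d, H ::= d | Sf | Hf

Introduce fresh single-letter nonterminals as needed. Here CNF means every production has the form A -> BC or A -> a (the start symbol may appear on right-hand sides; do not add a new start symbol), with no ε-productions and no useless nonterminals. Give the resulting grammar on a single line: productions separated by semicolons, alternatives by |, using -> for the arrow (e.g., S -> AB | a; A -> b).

No ε-productions.
No unit productions to eliminate.
TERM: introduce B -> d, A -> f and substitute in every rule of length ≥2.

S -> f | SB | WA; A -> f; B -> d; H -> d | HA | SA; W -> d | WH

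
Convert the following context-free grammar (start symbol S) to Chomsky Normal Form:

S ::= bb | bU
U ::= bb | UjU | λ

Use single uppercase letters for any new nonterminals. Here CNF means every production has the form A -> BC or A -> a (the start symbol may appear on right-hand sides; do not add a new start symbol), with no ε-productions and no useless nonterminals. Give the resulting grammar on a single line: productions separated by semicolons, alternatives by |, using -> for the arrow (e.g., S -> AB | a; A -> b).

S -> b | AA | AU; A -> b; B -> j; C -> BU; U -> j | AA | BU | UB | UC

Nullable: {U}; after ε-elimination: S -> b | bU | bb; U -> j | Uj | bb | jU | UjU.
No unit productions to eliminate.
TERM: introduce A -> b, B -> j and substitute in every rule of length ≥2.
BIN: U -> UBU becomes U -> UC, C -> BU.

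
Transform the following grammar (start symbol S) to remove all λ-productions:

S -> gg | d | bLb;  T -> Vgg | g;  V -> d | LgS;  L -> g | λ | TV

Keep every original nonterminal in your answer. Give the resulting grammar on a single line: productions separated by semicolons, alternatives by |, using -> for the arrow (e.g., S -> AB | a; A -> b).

S -> d | bb | gg | bLb; L -> g | TV; T -> g | Vgg; V -> d | gS | LgS

Nullable set: {L}.
S -> bLb: L nullable, giving bLb | bb.
Drop L -> λ.
V -> LgS: L nullable, giving LgS | gS.
Unchanged (no nullable symbols): S -> d; S -> gg; L -> TV; L -> g; T -> Vgg; T -> g; V -> d.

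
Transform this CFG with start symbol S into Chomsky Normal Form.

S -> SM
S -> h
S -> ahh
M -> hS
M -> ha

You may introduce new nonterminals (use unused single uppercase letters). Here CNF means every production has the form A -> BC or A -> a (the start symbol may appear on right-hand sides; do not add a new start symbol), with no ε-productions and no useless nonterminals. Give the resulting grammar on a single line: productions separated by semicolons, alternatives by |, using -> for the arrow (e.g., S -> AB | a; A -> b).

S -> h | BC | SM; A -> h; B -> a; C -> AA; M -> AB | AS

No ε-productions.
No unit productions to eliminate.
TERM: introduce B -> a, A -> h and substitute in every rule of length ≥2.
BIN: S -> BAA becomes S -> BC, C -> AA.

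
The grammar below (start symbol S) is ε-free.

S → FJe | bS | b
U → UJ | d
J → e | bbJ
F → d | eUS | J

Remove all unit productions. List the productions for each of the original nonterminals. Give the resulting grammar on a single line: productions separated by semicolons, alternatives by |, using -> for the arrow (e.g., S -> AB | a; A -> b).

S -> b | bS | FJe; F -> d | e | bbJ | eUS; J -> e | bbJ; U -> d | UJ

Unit productions: F->J.
Unit pairs (A ⇒* B via units): (F,J).
S: inherits non-unit rules of {S} → FJe | b | bS.
F: inherits non-unit rules of {F, J} → bbJ | d | e | eUS.
J: inherits non-unit rules of {J} → bbJ | e.
U: inherits non-unit rules of {U} → UJ | d.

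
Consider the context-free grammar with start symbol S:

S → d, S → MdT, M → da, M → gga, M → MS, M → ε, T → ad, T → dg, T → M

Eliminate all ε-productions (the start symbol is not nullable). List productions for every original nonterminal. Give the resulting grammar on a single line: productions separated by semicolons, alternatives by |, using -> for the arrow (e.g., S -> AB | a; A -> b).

S -> d | Md | dT | MdT; M -> S | MS | da | gga; T -> M | ad | dg

Nullable set: {M, T}.
S -> MdT: M, T nullable, giving Md | MdT | d | dT.
Drop M -> ε.
M -> MS: M nullable, giving MS | S.
T -> M: M nullable, giving M.
Unchanged (no nullable symbols): S -> d; M -> da; M -> gga; T -> ad; T -> dg.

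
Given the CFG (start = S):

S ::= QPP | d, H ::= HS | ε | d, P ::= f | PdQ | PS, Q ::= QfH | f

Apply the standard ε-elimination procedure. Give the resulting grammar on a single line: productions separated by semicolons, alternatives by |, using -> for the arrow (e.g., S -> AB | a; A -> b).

Nullable set: {H}.
Drop H -> ε.
H -> HS: H nullable, giving HS | S.
Q -> QfH: H nullable, giving Qf | QfH.
Unchanged (no nullable symbols): S -> QPP; S -> d; H -> d; P -> PS; P -> PdQ; P -> f; Q -> f.

S -> d | QPP; H -> S | d | HS; P -> f | PS | PdQ; Q -> f | Qf | QfH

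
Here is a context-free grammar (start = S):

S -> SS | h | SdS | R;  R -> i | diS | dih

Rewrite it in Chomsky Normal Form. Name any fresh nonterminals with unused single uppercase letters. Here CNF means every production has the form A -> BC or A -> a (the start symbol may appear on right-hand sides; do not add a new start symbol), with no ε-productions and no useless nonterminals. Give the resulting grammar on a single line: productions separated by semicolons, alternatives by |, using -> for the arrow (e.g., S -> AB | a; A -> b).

S -> h | i | AF | AG | SH | SS; A -> d; B -> i; C -> h; F -> BC; G -> BS; H -> AS

No ε-productions.
After unit-elimination: S -> h | i | SS | SdS | diS | dih; R -> i | diS | dih.
TERM: introduce A -> d, C -> h, B -> i and substitute in every rule of length ≥2.
BIN: R -> ABC becomes R -> AD, D -> BC; R -> ABS becomes R -> AE, E -> BS; S -> ABC becomes S -> AF, F -> BC; S -> ABS becomes S -> AG, G -> BS; S -> SAS becomes S -> SH, H -> AS.
Drop unreachable/unproductive: R.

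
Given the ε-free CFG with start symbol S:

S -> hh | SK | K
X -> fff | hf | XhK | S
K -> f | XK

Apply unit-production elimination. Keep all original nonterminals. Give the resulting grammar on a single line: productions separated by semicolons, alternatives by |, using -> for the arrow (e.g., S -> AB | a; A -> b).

S -> f | SK | XK | hh; K -> f | XK; X -> f | SK | XK | hf | hh | XhK | fff

Unit productions: S->K, X->S.
Unit pairs (A ⇒* B via units): (S,K), (X,K), (X,S).
S: inherits non-unit rules of {K, S} → SK | XK | f | hh.
K: inherits non-unit rules of {K} → XK | f.
X: inherits non-unit rules of {K, S, X} → SK | XK | XhK | f | fff | hf | hh.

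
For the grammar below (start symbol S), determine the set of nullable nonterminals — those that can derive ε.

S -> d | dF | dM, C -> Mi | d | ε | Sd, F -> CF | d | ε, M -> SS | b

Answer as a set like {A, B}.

Directly nullable (have an ε-rule): {C, F}.
Not nullable: M, S — each has a terminal in every rule's right-hand side or depends on a non-nullable symbol.

{C, F}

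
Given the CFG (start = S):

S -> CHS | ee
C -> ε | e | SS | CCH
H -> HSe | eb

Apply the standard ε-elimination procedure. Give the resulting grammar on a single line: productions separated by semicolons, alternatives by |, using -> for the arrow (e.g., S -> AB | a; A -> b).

Nullable set: {C}.
S -> CHS: C nullable, giving CHS | HS.
Drop C -> ε.
C -> CCH: C, C nullable, giving CCH | CH | H.
Unchanged (no nullable symbols): S -> ee; C -> SS; C -> e; H -> HSe; H -> eb.

S -> HS | ee | CHS; C -> H | e | CH | SS | CCH; H -> eb | HSe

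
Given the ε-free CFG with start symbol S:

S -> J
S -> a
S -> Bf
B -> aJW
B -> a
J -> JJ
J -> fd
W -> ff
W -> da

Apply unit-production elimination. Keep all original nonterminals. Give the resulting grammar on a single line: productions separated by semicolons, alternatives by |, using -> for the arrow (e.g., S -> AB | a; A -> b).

Unit productions: S->J.
Unit pairs (A ⇒* B via units): (S,J).
S: inherits non-unit rules of {J, S} → Bf | JJ | a | fd.
B: inherits non-unit rules of {B} → a | aJW.
J: inherits non-unit rules of {J} → JJ | fd.
W: inherits non-unit rules of {W} → da | ff.

S -> a | Bf | JJ | fd; B -> a | aJW; J -> JJ | fd; W -> da | ff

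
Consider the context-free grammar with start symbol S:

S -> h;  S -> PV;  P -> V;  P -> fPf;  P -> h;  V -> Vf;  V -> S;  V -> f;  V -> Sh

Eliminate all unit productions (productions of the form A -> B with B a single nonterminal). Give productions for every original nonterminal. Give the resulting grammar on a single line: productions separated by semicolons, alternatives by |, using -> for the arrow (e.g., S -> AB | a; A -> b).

Unit productions: P->V, V->S.
Unit pairs (A ⇒* B via units): (P,S), (P,V), (V,S).
S: inherits non-unit rules of {S} → PV | h.
P: inherits non-unit rules of {P, S, V} → PV | Sh | Vf | f | fPf | h.
V: inherits non-unit rules of {S, V} → PV | Sh | Vf | f | h.

S -> h | PV; P -> f | h | PV | Sh | Vf | fPf; V -> f | h | PV | Sh | Vf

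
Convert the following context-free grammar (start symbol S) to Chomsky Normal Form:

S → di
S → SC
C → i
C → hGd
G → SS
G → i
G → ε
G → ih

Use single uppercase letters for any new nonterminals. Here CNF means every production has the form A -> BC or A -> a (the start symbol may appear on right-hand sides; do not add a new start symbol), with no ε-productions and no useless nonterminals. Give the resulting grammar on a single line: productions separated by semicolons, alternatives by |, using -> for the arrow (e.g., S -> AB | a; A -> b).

Nullable: {G}; after ε-elimination: S -> SC | di; C -> i | hd | hGd; G -> i | SS | ih.
No unit productions to eliminate.
TERM: introduce B -> d, A -> h, D -> i and substitute in every rule of length ≥2.
BIN: C -> AGB becomes C -> AE, E -> GB.

S -> BD | SC; A -> h; B -> d; C -> i | AB | AE; D -> i; E -> GB; G -> i | DA | SS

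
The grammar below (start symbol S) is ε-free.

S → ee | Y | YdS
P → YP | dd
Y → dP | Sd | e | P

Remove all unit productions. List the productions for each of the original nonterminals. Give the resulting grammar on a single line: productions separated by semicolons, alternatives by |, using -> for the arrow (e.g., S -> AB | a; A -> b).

S -> e | Sd | YP | dP | dd | ee | YdS; P -> YP | dd; Y -> e | Sd | YP | dP | dd

Unit productions: S->Y, Y->P.
Unit pairs (A ⇒* B via units): (S,P), (S,Y), (Y,P).
S: inherits non-unit rules of {P, S, Y} → Sd | YP | YdS | dP | dd | e | ee.
P: inherits non-unit rules of {P} → YP | dd.
Y: inherits non-unit rules of {P, Y} → Sd | YP | dP | dd | e.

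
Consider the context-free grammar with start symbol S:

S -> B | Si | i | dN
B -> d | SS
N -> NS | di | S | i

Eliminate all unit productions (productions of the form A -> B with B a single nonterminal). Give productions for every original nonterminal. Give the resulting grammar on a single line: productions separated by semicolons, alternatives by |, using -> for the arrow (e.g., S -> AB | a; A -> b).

Unit productions: N->S, S->B.
Unit pairs (A ⇒* B via units): (N,B), (N,S), (S,B).
S: inherits non-unit rules of {B, S} → SS | Si | d | dN | i.
B: inherits non-unit rules of {B} → SS | d.
N: inherits non-unit rules of {B, N, S} → NS | SS | Si | d | dN | di | i.

S -> d | i | SS | Si | dN; B -> d | SS; N -> d | i | NS | SS | Si | dN | di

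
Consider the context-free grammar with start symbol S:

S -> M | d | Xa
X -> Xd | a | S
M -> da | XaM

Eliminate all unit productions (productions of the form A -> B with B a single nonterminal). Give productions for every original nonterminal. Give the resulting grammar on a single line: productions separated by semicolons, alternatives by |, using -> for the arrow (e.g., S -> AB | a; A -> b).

S -> d | Xa | da | XaM; M -> da | XaM; X -> a | d | Xa | Xd | da | XaM

Unit productions: S->M, X->S.
Unit pairs (A ⇒* B via units): (S,M), (X,M), (X,S).
S: inherits non-unit rules of {M, S} → Xa | XaM | d | da.
M: inherits non-unit rules of {M} → XaM | da.
X: inherits non-unit rules of {M, S, X} → Xa | XaM | Xd | a | d | da.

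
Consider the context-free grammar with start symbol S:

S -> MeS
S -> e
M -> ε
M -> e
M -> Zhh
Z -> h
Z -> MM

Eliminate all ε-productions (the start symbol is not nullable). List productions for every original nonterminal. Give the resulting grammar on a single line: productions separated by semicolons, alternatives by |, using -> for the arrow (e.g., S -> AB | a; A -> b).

Nullable set: {M, Z}.
S -> MeS: M nullable, giving MeS | eS.
Drop M -> ε.
M -> Zhh: Z nullable, giving Zhh | hh.
Z -> MM: M, M nullable, giving M | MM.
Unchanged (no nullable symbols): S -> e; M -> e; Z -> h.

S -> e | eS | MeS; M -> e | hh | Zhh; Z -> M | h | MM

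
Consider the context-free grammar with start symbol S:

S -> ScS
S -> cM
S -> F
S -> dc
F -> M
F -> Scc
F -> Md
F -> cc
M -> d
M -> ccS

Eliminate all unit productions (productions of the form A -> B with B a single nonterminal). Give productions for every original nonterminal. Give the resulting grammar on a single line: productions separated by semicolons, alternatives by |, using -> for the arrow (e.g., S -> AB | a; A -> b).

Unit productions: F->M, S->F.
Unit pairs (A ⇒* B via units): (F,M), (S,F), (S,M).
S: inherits non-unit rules of {F, M, S} → Md | ScS | Scc | cM | cc | ccS | d | dc.
F: inherits non-unit rules of {F, M} → Md | Scc | cc | ccS | d.
M: inherits non-unit rules of {M} → ccS | d.

S -> d | Md | cM | cc | dc | ScS | Scc | ccS; F -> d | Md | cc | Scc | ccS; M -> d | ccS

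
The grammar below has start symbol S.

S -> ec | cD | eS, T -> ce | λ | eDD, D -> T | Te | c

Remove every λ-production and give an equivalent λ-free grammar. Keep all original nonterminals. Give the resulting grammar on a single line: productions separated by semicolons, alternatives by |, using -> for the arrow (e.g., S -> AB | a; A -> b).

Nullable set: {D, T}.
S -> cD: D nullable, giving c | cD.
D -> T: T nullable, giving T.
D -> Te: T nullable, giving Te | e.
Drop T -> λ.
T -> eDD: D, D nullable, giving e | eD | eDD.
Unchanged (no nullable symbols): S -> eS; S -> ec; D -> c; T -> ce.

S -> c | cD | eS | ec; D -> T | c | e | Te; T -> e | ce | eD | eDD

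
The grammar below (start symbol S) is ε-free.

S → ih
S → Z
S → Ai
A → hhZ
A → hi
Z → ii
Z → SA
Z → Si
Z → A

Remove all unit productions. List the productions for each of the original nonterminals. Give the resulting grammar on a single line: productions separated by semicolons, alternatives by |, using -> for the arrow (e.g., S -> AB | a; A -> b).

Unit productions: S->Z, Z->A.
Unit pairs (A ⇒* B via units): (S,A), (S,Z), (Z,A).
S: inherits non-unit rules of {A, S, Z} → Ai | SA | Si | hhZ | hi | ih | ii.
A: inherits non-unit rules of {A} → hhZ | hi.
Z: inherits non-unit rules of {A, Z} → SA | Si | hhZ | hi | ii.

S -> Ai | SA | Si | hi | ih | ii | hhZ; A -> hi | hhZ; Z -> SA | Si | hi | ii | hhZ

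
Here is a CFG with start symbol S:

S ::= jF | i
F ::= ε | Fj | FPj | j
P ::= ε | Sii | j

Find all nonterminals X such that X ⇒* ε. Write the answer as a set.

{F, P}

Directly nullable (have an ε-rule): {F, P}.
Not nullable: S — each has a terminal in every rule's right-hand side or depends on a non-nullable symbol.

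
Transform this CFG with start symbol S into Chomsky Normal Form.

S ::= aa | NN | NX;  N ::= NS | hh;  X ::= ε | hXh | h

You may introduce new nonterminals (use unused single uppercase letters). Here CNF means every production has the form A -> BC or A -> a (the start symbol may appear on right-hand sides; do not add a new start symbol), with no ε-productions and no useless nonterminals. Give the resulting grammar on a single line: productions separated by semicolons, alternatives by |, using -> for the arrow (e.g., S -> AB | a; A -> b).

Nullable: {X}; after ε-elimination: S -> N | NN | NX | aa; N -> NS | hh; X -> h | hh | hXh.
After unit-elimination: S -> NN | NS | NX | aa | hh; N -> NS | hh; X -> h | hh | hXh.
TERM: introduce B -> a, A -> h and substitute in every rule of length ≥2.
BIN: X -> AXA becomes X -> AC, C -> XA.

S -> AA | BB | NN | NS | NX; A -> h; B -> a; C -> XA; N -> AA | NS; X -> h | AA | AC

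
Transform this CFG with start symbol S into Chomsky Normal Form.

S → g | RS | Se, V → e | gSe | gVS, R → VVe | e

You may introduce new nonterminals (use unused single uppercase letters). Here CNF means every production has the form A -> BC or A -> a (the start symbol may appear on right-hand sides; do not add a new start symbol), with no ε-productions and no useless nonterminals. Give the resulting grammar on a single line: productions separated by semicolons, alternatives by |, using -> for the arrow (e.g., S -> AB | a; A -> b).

No ε-productions.
No unit productions to eliminate.
TERM: introduce A -> e, B -> g and substitute in every rule of length ≥2.
BIN: R -> VVA becomes R -> VC, C -> VA; V -> BSA becomes V -> BD, D -> SA; V -> BVS becomes V -> BE, E -> VS.

S -> g | RS | SA; A -> e; B -> g; C -> VA; D -> SA; E -> VS; R -> e | VC; V -> e | BD | BE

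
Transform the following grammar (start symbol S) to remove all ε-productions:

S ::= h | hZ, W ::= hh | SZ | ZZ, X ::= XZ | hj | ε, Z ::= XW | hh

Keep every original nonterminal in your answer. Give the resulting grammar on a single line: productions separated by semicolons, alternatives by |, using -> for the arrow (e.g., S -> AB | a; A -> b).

Nullable set: {X}.
Drop X -> ε.
X -> XZ: X nullable, giving XZ | Z.
Z -> XW: X nullable, giving W | XW.
Unchanged (no nullable symbols): S -> h; S -> hZ; W -> SZ; W -> ZZ; W -> hh; X -> hj; Z -> hh.

S -> h | hZ; W -> SZ | ZZ | hh; X -> Z | XZ | hj; Z -> W | XW | hh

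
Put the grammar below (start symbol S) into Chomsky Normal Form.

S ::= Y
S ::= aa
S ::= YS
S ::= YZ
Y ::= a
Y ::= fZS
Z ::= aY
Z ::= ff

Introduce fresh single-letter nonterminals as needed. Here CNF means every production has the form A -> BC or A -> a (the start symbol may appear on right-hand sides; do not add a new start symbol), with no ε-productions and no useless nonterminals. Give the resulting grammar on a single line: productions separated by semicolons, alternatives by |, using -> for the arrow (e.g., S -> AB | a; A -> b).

No ε-productions.
After unit-elimination: S -> a | YS | YZ | aa | fZS; Y -> a | fZS; Z -> aY | ff.
TERM: introduce A -> a, B -> f and substitute in every rule of length ≥2.
BIN: S -> BZS becomes S -> BC, C -> ZS; Y -> BZS becomes Y -> BD, D -> ZS.

S -> a | AA | BC | YS | YZ; A -> a; B -> f; C -> ZS; D -> ZS; Y -> a | BD; Z -> AY | BB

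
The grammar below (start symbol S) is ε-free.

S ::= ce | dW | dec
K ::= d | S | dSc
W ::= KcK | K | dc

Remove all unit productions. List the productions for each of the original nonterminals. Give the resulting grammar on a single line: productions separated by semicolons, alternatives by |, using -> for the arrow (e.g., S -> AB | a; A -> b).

Unit productions: K->S, W->K.
Unit pairs (A ⇒* B via units): (K,S), (W,K), (W,S).
S: inherits non-unit rules of {S} → ce | dW | dec.
K: inherits non-unit rules of {K, S} → ce | d | dSc | dW | dec.
W: inherits non-unit rules of {K, S, W} → KcK | ce | d | dSc | dW | dc | dec.

S -> ce | dW | dec; K -> d | ce | dW | dSc | dec; W -> d | ce | dW | dc | KcK | dSc | dec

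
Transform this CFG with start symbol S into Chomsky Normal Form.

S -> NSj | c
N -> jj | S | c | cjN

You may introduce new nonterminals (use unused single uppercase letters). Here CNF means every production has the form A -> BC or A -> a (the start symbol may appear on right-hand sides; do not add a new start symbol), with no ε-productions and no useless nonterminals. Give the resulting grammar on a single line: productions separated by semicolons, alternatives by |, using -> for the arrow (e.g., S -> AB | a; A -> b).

S -> c | NE; A -> j; B -> c; C -> AN; D -> SA; E -> SA; N -> c | AA | BC | ND

No ε-productions.
After unit-elimination: S -> c | NSj; N -> c | jj | NSj | cjN.
TERM: introduce B -> c, A -> j and substitute in every rule of length ≥2.
BIN: N -> BAN becomes N -> BC, C -> AN; N -> NSA becomes N -> ND, D -> SA; S -> NSA becomes S -> NE, E -> SA.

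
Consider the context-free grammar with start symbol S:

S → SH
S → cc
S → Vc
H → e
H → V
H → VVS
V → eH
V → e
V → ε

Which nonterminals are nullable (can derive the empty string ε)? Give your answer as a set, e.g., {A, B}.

Directly nullable (have an ε-rule): {V}.
H is nullable via H -> V (every symbol on the right is already known nullable).
Not nullable: S — each has a terminal in every rule's right-hand side or depends on a non-nullable symbol.

{H, V}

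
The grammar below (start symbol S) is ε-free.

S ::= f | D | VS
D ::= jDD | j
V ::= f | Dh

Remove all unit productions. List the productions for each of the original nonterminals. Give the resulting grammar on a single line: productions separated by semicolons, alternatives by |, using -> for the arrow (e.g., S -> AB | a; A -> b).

S -> f | j | VS | jDD; D -> j | jDD; V -> f | Dh

Unit productions: S->D.
Unit pairs (A ⇒* B via units): (S,D).
S: inherits non-unit rules of {D, S} → VS | f | j | jDD.
D: inherits non-unit rules of {D} → j | jDD.
V: inherits non-unit rules of {V} → Dh | f.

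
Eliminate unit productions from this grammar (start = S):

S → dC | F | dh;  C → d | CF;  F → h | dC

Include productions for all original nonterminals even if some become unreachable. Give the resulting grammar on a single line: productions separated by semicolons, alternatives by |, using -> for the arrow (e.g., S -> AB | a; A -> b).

Unit productions: S->F.
Unit pairs (A ⇒* B via units): (S,F).
S: inherits non-unit rules of {F, S} → dC | dh | h.
C: inherits non-unit rules of {C} → CF | d.
F: inherits non-unit rules of {F} → dC | h.

S -> h | dC | dh; C -> d | CF; F -> h | dC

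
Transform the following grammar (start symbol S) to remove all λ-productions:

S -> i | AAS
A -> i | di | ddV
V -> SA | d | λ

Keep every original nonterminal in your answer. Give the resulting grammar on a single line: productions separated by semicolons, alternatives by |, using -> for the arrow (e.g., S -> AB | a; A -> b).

S -> i | AAS; A -> i | dd | di | ddV; V -> d | SA

Nullable set: {V}.
A -> ddV: V nullable, giving dd | ddV.
Drop V -> λ.
Unchanged (no nullable symbols): S -> AAS; S -> i; A -> di; A -> i; V -> SA; V -> d.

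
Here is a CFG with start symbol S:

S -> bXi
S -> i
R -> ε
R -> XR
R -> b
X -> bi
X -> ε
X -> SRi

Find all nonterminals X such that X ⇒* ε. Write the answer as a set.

Directly nullable (have an ε-rule): {R, X}.
Not nullable: S — each has a terminal in every rule's right-hand side or depends on a non-nullable symbol.

{R, X}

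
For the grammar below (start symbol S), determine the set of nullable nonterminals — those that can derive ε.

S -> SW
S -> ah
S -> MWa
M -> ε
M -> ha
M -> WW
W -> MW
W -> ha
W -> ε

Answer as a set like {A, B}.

{M, W}

Directly nullable (have an ε-rule): {M, W}.
Not nullable: S — each has a terminal in every rule's right-hand side or depends on a non-nullable symbol.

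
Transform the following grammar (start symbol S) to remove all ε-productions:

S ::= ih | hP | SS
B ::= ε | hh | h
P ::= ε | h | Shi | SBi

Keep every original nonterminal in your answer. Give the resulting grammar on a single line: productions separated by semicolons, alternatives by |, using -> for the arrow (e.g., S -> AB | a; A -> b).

S -> h | SS | hP | ih; B -> h | hh; P -> h | Si | SBi | Shi

Nullable set: {B, P}.
S -> hP: P nullable, giving h | hP.
Drop B -> ε.
Drop P -> ε.
P -> SBi: B nullable, giving SBi | Si.
Unchanged (no nullable symbols): S -> SS; S -> ih; B -> h; B -> hh; P -> Shi; P -> h.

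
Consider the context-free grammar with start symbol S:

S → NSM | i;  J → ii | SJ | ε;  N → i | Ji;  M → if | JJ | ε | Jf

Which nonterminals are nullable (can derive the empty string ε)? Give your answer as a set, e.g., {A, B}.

Directly nullable (have an ε-rule): {J, M}.
Not nullable: N, S — each has a terminal in every rule's right-hand side or depends on a non-nullable symbol.

{J, M}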